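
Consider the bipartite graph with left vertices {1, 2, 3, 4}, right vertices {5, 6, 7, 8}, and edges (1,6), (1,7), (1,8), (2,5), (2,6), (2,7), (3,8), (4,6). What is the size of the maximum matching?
4 (matching: (1,7), (2,5), (3,8), (4,6); upper bound min(|L|,|R|) = min(4,4) = 4)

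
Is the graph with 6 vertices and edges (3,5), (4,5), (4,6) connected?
No, it has 3 components: {1}, {2}, {3, 4, 5, 6}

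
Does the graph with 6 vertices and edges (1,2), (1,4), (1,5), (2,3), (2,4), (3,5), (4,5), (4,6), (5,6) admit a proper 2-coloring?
No (odd cycle of length 3: 5 -> 1 -> 4 -> 5)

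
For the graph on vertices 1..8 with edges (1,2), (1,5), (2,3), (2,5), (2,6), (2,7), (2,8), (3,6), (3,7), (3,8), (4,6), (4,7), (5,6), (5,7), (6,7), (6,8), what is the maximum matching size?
4 (matching: (1,2), (3,8), (4,7), (5,6); upper bound floor(n/2) = floor(8/2) = 4)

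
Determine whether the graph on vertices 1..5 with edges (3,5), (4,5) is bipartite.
Yes. Partition: {1, 2, 3, 4}, {5}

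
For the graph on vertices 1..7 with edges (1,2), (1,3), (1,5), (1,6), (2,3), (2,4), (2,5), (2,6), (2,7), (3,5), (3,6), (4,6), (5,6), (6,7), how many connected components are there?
1 (components: {1, 2, 3, 4, 5, 6, 7})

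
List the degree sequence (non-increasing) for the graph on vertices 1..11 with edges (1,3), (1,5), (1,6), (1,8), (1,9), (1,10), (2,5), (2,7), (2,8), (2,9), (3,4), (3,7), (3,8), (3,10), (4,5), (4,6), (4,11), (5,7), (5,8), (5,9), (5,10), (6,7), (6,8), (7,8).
[7, 6, 6, 5, 5, 4, 4, 4, 3, 3, 1] (degrees: deg(1)=6, deg(2)=4, deg(3)=5, deg(4)=4, deg(5)=7, deg(6)=4, deg(7)=5, deg(8)=6, deg(9)=3, deg(10)=3, deg(11)=1)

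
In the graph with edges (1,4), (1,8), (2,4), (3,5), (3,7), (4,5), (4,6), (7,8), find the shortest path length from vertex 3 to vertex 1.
3 (path: 3 -> 5 -> 4 -> 1, 3 edges)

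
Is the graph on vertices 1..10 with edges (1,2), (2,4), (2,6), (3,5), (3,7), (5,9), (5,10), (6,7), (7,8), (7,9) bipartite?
Yes. Partition: {1, 3, 4, 6, 8, 9, 10}, {2, 5, 7}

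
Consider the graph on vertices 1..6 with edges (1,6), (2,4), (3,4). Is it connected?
No, it has 3 components: {1, 6}, {2, 3, 4}, {5}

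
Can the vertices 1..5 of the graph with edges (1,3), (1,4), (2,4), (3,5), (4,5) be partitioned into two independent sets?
Yes. Partition: {1, 2, 5}, {3, 4}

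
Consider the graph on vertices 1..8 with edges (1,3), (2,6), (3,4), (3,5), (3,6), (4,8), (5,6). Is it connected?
No, it has 2 components: {1, 2, 3, 4, 5, 6, 8}, {7}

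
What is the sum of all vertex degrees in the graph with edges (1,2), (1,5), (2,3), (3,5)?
8 (handshake: sum of degrees = 2|E| = 2 x 4 = 8)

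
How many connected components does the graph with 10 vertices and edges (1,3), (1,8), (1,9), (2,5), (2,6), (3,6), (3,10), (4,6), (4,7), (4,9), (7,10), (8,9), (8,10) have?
1 (components: {1, 2, 3, 4, 5, 6, 7, 8, 9, 10})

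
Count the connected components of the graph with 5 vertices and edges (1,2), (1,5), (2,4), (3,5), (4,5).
1 (components: {1, 2, 3, 4, 5})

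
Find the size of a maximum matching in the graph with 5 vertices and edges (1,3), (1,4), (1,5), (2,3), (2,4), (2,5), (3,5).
2 (matching: (2,4), (3,5); upper bound floor(n/2) = floor(5/2) = 2)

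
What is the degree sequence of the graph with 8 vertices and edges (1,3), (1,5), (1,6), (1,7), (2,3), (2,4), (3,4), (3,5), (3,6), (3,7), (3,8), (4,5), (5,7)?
[7, 4, 4, 3, 3, 2, 2, 1] (degrees: deg(1)=4, deg(2)=2, deg(3)=7, deg(4)=3, deg(5)=4, deg(6)=2, deg(7)=3, deg(8)=1)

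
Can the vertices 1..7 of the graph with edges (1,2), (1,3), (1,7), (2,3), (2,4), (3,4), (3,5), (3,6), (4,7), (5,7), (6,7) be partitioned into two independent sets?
No (odd cycle of length 3: 2 -> 1 -> 3 -> 2)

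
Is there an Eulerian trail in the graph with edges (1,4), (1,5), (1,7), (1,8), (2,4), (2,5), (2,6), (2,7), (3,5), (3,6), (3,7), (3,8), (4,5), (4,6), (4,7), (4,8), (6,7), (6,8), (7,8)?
Yes (the graph is connected and exactly 2 vertices have odd degree: {6, 8}; any Eulerian path must start and end at those)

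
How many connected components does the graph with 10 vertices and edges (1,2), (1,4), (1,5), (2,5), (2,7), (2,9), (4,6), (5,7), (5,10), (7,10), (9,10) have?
3 (components: {1, 2, 4, 5, 6, 7, 9, 10}, {3}, {8})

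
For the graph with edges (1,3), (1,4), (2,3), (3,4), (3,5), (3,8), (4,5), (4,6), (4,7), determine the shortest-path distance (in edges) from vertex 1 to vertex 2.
2 (path: 1 -> 3 -> 2, 2 edges)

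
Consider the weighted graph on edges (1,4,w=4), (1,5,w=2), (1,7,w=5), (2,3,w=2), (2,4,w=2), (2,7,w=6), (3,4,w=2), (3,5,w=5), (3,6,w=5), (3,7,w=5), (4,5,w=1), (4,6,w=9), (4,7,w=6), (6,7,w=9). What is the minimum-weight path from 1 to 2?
5 (path: 1 -> 5 -> 4 -> 2; weights 2 + 1 + 2 = 5)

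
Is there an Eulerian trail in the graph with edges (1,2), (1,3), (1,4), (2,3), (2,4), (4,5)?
No (4 vertices have odd degree: {1, 2, 4, 5}; Eulerian path requires 0 or 2)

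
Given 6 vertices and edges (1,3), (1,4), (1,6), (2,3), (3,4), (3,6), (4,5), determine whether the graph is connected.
Yes (BFS from 1 visits [1, 3, 4, 6, 2, 5] — all 6 vertices reached)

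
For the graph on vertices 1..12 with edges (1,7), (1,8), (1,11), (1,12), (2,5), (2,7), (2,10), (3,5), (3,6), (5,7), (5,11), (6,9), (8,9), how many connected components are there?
2 (components: {1, 2, 3, 5, 6, 7, 8, 9, 10, 11, 12}, {4})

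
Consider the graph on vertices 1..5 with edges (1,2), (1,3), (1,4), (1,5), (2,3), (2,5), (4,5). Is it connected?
Yes (BFS from 1 visits [1, 2, 3, 4, 5] — all 5 vertices reached)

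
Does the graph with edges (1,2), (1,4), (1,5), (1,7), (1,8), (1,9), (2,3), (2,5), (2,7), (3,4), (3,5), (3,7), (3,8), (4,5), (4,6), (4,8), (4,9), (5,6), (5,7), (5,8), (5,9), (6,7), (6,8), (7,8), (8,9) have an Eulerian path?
Yes (the graph is connected and exactly 2 vertices have odd degree: {3, 8}; any Eulerian path must start and end at those)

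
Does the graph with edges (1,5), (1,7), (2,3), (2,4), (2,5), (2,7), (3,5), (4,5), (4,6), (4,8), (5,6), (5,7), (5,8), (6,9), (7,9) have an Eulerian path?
Yes (the graph is connected and exactly 2 vertices have odd degree: {5, 6}; any Eulerian path must start and end at those)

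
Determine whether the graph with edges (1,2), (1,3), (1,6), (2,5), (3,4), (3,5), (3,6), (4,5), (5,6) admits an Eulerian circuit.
No (2 vertices have odd degree: {1, 6}; Eulerian circuit requires 0)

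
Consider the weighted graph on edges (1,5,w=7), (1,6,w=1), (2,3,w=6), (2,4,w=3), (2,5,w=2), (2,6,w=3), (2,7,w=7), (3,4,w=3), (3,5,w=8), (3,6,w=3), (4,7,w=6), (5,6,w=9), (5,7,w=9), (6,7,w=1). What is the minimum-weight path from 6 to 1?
1 (path: 6 -> 1; weights 1 = 1)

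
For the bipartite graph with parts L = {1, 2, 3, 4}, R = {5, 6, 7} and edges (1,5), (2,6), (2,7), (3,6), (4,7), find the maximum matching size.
3 (matching: (1,5), (2,7), (3,6); upper bound min(|L|,|R|) = min(4,3) = 3)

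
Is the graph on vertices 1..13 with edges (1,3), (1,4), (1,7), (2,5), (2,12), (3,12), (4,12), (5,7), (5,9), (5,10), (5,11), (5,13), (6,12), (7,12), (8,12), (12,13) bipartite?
Yes. Partition: {1, 5, 12}, {2, 3, 4, 6, 7, 8, 9, 10, 11, 13}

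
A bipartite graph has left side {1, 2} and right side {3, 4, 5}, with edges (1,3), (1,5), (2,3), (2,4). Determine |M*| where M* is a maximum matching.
2 (matching: (1,5), (2,4); upper bound min(|L|,|R|) = min(2,3) = 2)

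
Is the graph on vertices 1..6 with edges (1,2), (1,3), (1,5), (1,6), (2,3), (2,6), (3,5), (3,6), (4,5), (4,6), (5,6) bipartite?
No (odd cycle of length 3: 5 -> 1 -> 6 -> 5)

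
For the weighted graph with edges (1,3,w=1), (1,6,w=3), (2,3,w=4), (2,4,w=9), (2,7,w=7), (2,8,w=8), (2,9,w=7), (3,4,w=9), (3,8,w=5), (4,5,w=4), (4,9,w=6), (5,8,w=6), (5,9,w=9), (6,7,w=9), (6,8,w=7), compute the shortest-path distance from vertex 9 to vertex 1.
12 (path: 9 -> 2 -> 3 -> 1; weights 7 + 4 + 1 = 12)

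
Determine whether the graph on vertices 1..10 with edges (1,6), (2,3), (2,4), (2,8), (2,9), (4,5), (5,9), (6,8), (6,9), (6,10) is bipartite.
Yes. Partition: {1, 3, 4, 7, 8, 9, 10}, {2, 5, 6}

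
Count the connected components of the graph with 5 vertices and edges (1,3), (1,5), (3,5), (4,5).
2 (components: {1, 3, 4, 5}, {2})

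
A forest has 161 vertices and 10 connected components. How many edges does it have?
151 (Each of the 10 component trees on V_i vertices has V_i - 1 edges; summing gives V - C = 161 - 10 = 151)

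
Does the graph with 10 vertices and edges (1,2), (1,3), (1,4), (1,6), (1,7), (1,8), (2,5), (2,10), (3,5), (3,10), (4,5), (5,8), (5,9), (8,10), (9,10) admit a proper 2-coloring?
Yes. Partition: {1, 5, 10}, {2, 3, 4, 6, 7, 8, 9}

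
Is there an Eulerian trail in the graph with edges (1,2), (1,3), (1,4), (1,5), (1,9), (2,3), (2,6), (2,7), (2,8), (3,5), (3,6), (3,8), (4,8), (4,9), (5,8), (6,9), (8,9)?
No (8 vertices have odd degree: {1, 2, 3, 4, 5, 6, 7, 8}; Eulerian path requires 0 or 2)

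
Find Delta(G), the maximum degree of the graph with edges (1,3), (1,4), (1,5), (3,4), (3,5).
3 (attained at vertices 1, 3)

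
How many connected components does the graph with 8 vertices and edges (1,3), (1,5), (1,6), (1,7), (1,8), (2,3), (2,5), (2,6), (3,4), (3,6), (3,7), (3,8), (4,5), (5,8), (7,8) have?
1 (components: {1, 2, 3, 4, 5, 6, 7, 8})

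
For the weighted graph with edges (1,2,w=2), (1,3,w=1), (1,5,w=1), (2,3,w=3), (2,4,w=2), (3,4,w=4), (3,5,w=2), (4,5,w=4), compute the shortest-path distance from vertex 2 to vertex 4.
2 (path: 2 -> 4; weights 2 = 2)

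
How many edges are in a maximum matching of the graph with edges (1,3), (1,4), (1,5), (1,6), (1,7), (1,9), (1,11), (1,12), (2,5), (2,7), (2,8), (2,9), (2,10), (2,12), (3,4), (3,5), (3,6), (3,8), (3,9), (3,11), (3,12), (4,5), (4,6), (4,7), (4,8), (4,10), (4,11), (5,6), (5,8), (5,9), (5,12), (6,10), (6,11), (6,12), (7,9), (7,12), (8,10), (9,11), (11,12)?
6 (matching: (1,11), (2,7), (3,9), (4,6), (5,12), (8,10); upper bound floor(n/2) = floor(12/2) = 6)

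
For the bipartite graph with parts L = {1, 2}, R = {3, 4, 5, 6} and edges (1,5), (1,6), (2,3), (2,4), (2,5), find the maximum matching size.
2 (matching: (1,6), (2,5); upper bound min(|L|,|R|) = min(2,4) = 2)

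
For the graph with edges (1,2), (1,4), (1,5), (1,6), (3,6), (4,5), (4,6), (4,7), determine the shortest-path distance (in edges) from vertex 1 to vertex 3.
2 (path: 1 -> 6 -> 3, 2 edges)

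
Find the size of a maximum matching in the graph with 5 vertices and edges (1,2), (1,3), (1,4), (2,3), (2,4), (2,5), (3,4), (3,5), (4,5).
2 (matching: (2,5), (3,4); upper bound floor(n/2) = floor(5/2) = 2)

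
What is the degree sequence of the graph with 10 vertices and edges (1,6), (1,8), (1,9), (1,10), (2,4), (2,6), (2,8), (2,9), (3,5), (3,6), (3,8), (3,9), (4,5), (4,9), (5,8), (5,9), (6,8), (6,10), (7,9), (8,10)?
[6, 6, 5, 4, 4, 4, 4, 3, 3, 1] (degrees: deg(1)=4, deg(2)=4, deg(3)=4, deg(4)=3, deg(5)=4, deg(6)=5, deg(7)=1, deg(8)=6, deg(9)=6, deg(10)=3)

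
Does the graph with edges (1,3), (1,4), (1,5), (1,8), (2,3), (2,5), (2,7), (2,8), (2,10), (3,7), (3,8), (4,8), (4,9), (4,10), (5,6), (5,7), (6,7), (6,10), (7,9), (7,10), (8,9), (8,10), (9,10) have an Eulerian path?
Yes (the graph is connected and exactly 2 vertices have odd degree: {2, 6}; any Eulerian path must start and end at those)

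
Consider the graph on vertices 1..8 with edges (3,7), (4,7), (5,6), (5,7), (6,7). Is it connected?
No, it has 4 components: {1}, {2}, {3, 4, 5, 6, 7}, {8}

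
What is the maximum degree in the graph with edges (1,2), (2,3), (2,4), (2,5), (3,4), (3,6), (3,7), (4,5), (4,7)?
4 (attained at vertices 2, 3, 4)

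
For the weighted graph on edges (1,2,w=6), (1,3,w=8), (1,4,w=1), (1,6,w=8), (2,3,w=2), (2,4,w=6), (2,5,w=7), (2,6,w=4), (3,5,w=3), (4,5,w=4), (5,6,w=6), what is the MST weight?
14 (MST edges: (1,4,w=1), (2,3,w=2), (2,6,w=4), (3,5,w=3), (4,5,w=4); sum of weights 1 + 2 + 4 + 3 + 4 = 14)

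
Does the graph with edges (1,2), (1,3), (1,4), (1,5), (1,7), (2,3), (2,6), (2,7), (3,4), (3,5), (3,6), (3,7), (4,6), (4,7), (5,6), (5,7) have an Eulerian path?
Yes (the graph is connected and exactly 2 vertices have odd degree: {1, 7}; any Eulerian path must start and end at those)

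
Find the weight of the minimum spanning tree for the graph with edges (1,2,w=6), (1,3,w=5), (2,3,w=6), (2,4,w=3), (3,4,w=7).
14 (MST edges: (1,2,w=6), (1,3,w=5), (2,4,w=3); sum of weights 6 + 5 + 3 = 14)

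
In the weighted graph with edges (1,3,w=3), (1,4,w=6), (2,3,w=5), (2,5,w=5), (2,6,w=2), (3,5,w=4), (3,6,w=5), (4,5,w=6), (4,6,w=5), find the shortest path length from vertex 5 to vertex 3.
4 (path: 5 -> 3; weights 4 = 4)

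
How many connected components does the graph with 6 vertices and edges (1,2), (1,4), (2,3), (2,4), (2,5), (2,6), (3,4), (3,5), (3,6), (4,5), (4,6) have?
1 (components: {1, 2, 3, 4, 5, 6})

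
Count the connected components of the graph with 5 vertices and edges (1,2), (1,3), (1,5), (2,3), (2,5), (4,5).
1 (components: {1, 2, 3, 4, 5})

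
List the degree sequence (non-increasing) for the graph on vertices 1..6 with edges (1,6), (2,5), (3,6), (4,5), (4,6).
[3, 2, 2, 1, 1, 1] (degrees: deg(1)=1, deg(2)=1, deg(3)=1, deg(4)=2, deg(5)=2, deg(6)=3)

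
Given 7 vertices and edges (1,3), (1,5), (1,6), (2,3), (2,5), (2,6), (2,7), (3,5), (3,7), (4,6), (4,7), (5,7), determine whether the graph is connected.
Yes (BFS from 1 visits [1, 3, 5, 6, 2, 7, 4] — all 7 vertices reached)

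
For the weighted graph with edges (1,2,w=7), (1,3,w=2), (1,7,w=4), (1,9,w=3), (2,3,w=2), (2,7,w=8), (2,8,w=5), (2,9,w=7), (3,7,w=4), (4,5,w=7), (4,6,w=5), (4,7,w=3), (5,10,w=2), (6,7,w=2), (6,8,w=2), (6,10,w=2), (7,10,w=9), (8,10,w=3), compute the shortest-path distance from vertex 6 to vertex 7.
2 (path: 6 -> 7; weights 2 = 2)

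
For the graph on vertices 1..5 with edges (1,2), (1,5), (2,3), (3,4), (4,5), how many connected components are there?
1 (components: {1, 2, 3, 4, 5})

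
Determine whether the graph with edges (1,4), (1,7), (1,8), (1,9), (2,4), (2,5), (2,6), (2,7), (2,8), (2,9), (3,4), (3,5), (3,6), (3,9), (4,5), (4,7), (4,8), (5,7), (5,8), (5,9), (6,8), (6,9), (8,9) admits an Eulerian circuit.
Yes (the graph is connected and all 9 vertices have even degree)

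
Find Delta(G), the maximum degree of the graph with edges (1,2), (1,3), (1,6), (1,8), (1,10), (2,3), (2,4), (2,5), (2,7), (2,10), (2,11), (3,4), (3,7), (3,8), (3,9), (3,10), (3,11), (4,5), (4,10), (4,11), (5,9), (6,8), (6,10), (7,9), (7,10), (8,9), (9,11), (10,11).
8 (attained at vertex 3)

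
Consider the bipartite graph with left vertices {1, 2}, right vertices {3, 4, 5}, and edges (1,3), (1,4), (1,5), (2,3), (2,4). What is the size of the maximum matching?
2 (matching: (1,5), (2,4); upper bound min(|L|,|R|) = min(2,3) = 2)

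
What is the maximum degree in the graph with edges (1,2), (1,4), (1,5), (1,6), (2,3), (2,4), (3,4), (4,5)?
4 (attained at vertices 1, 4)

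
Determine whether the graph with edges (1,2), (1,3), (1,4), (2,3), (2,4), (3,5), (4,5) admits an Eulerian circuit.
No (4 vertices have odd degree: {1, 2, 3, 4}; Eulerian circuit requires 0)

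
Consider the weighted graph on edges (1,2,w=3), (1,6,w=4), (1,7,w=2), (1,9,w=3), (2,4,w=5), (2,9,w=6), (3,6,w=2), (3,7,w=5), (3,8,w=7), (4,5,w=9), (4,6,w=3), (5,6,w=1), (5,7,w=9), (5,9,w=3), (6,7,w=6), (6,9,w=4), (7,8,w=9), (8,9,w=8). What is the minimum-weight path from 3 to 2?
9 (path: 3 -> 6 -> 1 -> 2; weights 2 + 4 + 3 = 9)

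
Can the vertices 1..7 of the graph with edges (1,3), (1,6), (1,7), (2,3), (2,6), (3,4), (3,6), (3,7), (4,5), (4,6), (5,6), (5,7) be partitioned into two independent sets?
No (odd cycle of length 3: 6 -> 1 -> 3 -> 6)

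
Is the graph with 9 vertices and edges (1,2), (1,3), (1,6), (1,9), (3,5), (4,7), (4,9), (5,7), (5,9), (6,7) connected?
No, it has 2 components: {1, 2, 3, 4, 5, 6, 7, 9}, {8}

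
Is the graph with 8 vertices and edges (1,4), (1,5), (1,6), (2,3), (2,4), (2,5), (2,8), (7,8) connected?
Yes (BFS from 1 visits [1, 4, 5, 6, 2, 3, 8, 7] — all 8 vertices reached)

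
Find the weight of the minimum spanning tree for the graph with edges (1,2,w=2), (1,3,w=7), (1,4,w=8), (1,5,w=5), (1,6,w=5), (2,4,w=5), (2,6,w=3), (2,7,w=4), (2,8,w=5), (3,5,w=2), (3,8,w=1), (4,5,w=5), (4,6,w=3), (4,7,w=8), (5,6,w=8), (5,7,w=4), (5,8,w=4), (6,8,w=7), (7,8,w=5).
19 (MST edges: (1,2,w=2), (2,6,w=3), (2,7,w=4), (3,5,w=2), (3,8,w=1), (4,6,w=3), (5,7,w=4); sum of weights 2 + 3 + 4 + 2 + 1 + 3 + 4 = 19)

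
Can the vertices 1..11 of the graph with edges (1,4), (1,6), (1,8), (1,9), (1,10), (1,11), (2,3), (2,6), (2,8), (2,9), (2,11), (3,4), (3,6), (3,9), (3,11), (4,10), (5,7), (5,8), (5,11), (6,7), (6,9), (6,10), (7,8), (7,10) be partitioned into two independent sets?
No (odd cycle of length 3: 6 -> 1 -> 9 -> 6)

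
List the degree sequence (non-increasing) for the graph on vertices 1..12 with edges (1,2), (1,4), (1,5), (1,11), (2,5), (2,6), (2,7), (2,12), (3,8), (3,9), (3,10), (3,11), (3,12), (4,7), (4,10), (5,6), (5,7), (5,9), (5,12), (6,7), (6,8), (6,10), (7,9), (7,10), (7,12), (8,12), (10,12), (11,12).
[7, 7, 6, 5, 5, 5, 5, 4, 3, 3, 3, 3] (degrees: deg(1)=4, deg(2)=5, deg(3)=5, deg(4)=3, deg(5)=6, deg(6)=5, deg(7)=7, deg(8)=3, deg(9)=3, deg(10)=5, deg(11)=3, deg(12)=7)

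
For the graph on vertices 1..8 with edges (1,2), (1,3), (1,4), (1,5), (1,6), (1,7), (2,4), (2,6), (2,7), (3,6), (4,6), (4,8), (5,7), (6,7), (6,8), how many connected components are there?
1 (components: {1, 2, 3, 4, 5, 6, 7, 8})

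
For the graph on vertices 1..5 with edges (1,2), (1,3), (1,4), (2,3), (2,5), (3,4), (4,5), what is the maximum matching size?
2 (matching: (1,3), (4,5); upper bound floor(n/2) = floor(5/2) = 2)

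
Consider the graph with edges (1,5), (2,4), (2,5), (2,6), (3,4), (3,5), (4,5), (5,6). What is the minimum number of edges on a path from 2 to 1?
2 (path: 2 -> 5 -> 1, 2 edges)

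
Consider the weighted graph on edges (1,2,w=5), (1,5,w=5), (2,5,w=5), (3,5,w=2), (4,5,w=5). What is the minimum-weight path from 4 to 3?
7 (path: 4 -> 5 -> 3; weights 5 + 2 = 7)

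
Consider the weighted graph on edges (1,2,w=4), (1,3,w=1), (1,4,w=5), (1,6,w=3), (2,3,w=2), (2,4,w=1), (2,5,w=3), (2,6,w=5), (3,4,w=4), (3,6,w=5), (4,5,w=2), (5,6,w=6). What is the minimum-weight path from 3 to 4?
3 (path: 3 -> 2 -> 4; weights 2 + 1 = 3)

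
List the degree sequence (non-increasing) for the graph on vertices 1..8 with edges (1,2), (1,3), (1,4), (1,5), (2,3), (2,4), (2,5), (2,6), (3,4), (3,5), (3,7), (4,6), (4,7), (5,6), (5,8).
[5, 5, 5, 5, 4, 3, 2, 1] (degrees: deg(1)=4, deg(2)=5, deg(3)=5, deg(4)=5, deg(5)=5, deg(6)=3, deg(7)=2, deg(8)=1)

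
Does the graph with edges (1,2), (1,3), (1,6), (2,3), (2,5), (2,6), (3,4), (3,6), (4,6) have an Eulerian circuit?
No (2 vertices have odd degree: {1, 5}; Eulerian circuit requires 0)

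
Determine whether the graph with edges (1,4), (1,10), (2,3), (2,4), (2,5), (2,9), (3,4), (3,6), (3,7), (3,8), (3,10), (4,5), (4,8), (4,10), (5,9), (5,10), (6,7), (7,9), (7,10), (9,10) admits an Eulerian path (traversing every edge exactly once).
Yes — and in fact it has an Eulerian circuit (the graph is connected and all 10 vertices have even degree)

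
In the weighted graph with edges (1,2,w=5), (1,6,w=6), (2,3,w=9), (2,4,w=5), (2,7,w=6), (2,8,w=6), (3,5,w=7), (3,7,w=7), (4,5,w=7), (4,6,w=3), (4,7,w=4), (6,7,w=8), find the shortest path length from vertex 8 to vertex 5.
18 (path: 8 -> 2 -> 4 -> 5; weights 6 + 5 + 7 = 18)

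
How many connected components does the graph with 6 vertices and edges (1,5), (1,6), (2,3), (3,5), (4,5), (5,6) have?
1 (components: {1, 2, 3, 4, 5, 6})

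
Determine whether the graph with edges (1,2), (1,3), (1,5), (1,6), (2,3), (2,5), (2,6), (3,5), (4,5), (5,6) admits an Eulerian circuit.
No (4 vertices have odd degree: {3, 4, 5, 6}; Eulerian circuit requires 0)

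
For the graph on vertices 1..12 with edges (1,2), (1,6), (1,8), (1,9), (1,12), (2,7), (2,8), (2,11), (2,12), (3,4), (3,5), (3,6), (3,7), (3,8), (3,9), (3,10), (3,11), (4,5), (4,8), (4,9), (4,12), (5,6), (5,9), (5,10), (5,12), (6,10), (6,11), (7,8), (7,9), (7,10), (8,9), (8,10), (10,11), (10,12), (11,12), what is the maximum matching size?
6 (matching: (1,2), (3,7), (4,12), (5,6), (8,9), (10,11); upper bound floor(n/2) = floor(12/2) = 6)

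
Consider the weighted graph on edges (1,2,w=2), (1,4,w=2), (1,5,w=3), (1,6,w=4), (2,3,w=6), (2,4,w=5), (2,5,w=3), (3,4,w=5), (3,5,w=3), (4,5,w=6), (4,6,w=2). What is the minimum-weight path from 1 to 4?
2 (path: 1 -> 4; weights 2 = 2)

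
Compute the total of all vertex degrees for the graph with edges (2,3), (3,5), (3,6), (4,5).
8 (handshake: sum of degrees = 2|E| = 2 x 4 = 8)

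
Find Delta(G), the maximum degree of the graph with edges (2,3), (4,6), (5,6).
2 (attained at vertex 6)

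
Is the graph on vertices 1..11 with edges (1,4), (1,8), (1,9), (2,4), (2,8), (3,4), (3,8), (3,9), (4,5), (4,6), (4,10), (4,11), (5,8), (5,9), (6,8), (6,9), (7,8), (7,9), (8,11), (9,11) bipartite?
Yes. Partition: {1, 2, 3, 5, 6, 7, 10, 11}, {4, 8, 9}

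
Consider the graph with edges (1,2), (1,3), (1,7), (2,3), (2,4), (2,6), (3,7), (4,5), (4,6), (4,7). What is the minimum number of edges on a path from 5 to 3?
3 (path: 5 -> 4 -> 2 -> 3, 3 edges)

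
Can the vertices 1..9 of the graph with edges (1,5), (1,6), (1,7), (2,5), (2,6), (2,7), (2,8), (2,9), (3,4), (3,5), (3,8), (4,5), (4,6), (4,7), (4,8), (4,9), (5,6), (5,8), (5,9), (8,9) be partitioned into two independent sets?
No (odd cycle of length 3: 5 -> 1 -> 6 -> 5)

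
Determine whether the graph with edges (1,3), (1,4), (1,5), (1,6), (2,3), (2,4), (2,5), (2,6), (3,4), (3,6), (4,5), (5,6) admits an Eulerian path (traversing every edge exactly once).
Yes — and in fact it has an Eulerian circuit (the graph is connected and all 6 vertices have even degree)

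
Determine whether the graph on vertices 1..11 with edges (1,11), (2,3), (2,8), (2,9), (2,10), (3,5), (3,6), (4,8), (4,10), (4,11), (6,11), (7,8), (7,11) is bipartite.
Yes. Partition: {1, 2, 4, 5, 6, 7}, {3, 8, 9, 10, 11}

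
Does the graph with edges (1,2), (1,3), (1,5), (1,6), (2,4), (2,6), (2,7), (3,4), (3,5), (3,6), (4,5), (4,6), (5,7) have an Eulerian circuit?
Yes (the graph is connected and all 7 vertices have even degree)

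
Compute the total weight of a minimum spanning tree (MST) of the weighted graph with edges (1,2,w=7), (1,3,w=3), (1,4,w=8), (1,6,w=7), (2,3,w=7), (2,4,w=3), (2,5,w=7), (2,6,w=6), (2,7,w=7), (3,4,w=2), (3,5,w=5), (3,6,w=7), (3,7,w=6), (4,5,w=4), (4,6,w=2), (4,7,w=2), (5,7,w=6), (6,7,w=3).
16 (MST edges: (1,3,w=3), (2,4,w=3), (3,4,w=2), (4,5,w=4), (4,6,w=2), (4,7,w=2); sum of weights 3 + 3 + 2 + 4 + 2 + 2 = 16)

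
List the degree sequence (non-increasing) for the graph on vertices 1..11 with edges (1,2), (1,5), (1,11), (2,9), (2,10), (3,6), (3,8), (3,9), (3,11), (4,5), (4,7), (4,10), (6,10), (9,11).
[4, 3, 3, 3, 3, 3, 3, 2, 2, 1, 1] (degrees: deg(1)=3, deg(2)=3, deg(3)=4, deg(4)=3, deg(5)=2, deg(6)=2, deg(7)=1, deg(8)=1, deg(9)=3, deg(10)=3, deg(11)=3)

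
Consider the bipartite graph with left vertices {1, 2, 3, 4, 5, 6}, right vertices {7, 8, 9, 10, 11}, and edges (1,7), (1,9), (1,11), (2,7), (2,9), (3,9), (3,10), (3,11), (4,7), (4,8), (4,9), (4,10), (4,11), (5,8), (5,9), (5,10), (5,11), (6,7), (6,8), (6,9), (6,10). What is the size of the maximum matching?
5 (matching: (1,11), (2,9), (3,10), (4,8), (6,7); upper bound min(|L|,|R|) = min(6,5) = 5)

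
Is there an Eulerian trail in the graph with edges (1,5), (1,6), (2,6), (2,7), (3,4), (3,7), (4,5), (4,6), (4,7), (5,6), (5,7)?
Yes — and in fact it has an Eulerian circuit (the graph is connected and all 7 vertices have even degree)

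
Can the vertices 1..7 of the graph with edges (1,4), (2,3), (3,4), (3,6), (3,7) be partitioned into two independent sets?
Yes. Partition: {1, 3, 5}, {2, 4, 6, 7}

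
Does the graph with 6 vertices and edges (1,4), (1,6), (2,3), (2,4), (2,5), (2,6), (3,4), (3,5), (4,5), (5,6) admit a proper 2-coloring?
No (odd cycle of length 3: 5 -> 4 -> 2 -> 5)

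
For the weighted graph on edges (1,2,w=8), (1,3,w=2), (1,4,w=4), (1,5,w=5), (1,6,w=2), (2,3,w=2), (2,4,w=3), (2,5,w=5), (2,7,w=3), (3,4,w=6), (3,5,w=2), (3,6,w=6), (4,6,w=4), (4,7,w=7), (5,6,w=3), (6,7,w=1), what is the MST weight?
12 (MST edges: (1,3,w=2), (1,6,w=2), (2,3,w=2), (2,4,w=3), (3,5,w=2), (6,7,w=1); sum of weights 2 + 2 + 2 + 3 + 2 + 1 = 12)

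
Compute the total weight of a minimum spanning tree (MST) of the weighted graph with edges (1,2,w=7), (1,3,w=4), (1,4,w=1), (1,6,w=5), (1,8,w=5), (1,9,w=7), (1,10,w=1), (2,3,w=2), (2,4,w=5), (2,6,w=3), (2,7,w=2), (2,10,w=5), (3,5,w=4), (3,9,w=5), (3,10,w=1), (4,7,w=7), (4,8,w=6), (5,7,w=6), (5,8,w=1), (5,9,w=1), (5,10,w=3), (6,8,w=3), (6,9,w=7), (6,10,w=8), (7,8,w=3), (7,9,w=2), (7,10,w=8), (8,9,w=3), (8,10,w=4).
14 (MST edges: (1,4,w=1), (1,10,w=1), (2,3,w=2), (2,6,w=3), (2,7,w=2), (3,10,w=1), (5,8,w=1), (5,9,w=1), (7,9,w=2); sum of weights 1 + 1 + 2 + 3 + 2 + 1 + 1 + 1 + 2 = 14)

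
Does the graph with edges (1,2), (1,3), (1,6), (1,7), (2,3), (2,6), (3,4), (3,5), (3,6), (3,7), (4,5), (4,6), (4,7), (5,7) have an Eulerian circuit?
No (2 vertices have odd degree: {2, 5}; Eulerian circuit requires 0)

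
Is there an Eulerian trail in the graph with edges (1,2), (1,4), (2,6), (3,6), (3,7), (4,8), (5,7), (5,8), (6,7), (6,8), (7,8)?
Yes — and in fact it has an Eulerian circuit (the graph is connected and all 8 vertices have even degree)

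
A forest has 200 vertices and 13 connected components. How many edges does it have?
187 (Each of the 13 component trees on V_i vertices has V_i - 1 edges; summing gives V - C = 200 - 13 = 187)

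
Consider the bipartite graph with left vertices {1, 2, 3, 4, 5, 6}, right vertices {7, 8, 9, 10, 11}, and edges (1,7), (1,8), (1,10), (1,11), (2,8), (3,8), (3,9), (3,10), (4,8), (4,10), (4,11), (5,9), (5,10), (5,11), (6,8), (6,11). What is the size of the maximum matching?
5 (matching: (1,7), (2,8), (3,10), (4,11), (5,9); upper bound min(|L|,|R|) = min(6,5) = 5)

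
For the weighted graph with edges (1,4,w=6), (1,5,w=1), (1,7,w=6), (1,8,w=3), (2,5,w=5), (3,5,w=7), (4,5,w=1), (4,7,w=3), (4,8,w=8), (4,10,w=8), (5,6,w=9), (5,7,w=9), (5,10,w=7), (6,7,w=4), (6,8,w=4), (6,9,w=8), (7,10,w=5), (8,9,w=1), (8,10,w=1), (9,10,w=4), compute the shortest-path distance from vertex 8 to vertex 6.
4 (path: 8 -> 6; weights 4 = 4)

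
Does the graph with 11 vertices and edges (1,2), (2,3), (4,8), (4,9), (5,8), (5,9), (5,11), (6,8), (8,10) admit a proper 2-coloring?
Yes. Partition: {1, 3, 4, 5, 6, 7, 10}, {2, 8, 9, 11}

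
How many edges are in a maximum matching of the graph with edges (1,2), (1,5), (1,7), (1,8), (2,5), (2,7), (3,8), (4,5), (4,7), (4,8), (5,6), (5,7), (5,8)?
4 (matching: (1,2), (3,8), (4,7), (5,6); upper bound floor(n/2) = floor(8/2) = 4)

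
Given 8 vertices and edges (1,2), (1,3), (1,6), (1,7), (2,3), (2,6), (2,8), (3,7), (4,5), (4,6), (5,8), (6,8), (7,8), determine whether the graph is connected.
Yes (BFS from 1 visits [1, 2, 3, 6, 7, 8, 4, 5] — all 8 vertices reached)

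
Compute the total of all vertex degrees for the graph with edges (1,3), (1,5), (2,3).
6 (handshake: sum of degrees = 2|E| = 2 x 3 = 6)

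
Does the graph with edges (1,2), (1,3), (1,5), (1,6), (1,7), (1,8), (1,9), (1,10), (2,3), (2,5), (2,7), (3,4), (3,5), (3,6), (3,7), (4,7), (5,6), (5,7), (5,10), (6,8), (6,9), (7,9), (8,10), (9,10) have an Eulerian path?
Yes (the graph is connected and exactly 2 vertices have odd degree: {6, 8}; any Eulerian path must start and end at those)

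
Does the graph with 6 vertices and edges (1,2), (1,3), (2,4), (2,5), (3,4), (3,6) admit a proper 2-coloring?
Yes. Partition: {1, 4, 5, 6}, {2, 3}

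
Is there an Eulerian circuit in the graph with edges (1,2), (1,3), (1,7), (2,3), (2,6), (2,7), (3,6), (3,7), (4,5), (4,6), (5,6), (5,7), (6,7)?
No (4 vertices have odd degree: {1, 5, 6, 7}; Eulerian circuit requires 0)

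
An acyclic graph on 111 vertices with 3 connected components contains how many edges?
108 (Each of the 3 component trees on V_i vertices has V_i - 1 edges; summing gives V - C = 111 - 3 = 108)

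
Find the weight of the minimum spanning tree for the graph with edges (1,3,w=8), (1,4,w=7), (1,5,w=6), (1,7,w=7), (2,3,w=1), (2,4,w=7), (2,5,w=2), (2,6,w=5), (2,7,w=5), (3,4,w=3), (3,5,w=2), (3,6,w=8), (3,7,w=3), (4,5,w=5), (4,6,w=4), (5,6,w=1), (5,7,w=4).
16 (MST edges: (1,5,w=6), (2,3,w=1), (2,5,w=2), (3,4,w=3), (3,7,w=3), (5,6,w=1); sum of weights 6 + 1 + 2 + 3 + 3 + 1 = 16)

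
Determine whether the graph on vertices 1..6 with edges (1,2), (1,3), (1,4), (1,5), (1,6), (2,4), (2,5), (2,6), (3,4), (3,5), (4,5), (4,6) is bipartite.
No (odd cycle of length 3: 5 -> 1 -> 2 -> 5)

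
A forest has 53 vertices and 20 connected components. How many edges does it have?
33 (Each of the 20 component trees on V_i vertices has V_i - 1 edges; summing gives V - C = 53 - 20 = 33)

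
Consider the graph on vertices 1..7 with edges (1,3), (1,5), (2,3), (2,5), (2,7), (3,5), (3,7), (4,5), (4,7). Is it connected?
No, it has 2 components: {1, 2, 3, 4, 5, 7}, {6}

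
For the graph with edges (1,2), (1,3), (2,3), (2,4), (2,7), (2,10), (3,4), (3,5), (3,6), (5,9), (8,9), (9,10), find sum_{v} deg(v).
24 (handshake: sum of degrees = 2|E| = 2 x 12 = 24)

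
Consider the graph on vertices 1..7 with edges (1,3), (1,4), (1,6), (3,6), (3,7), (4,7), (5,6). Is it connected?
No, it has 2 components: {1, 3, 4, 5, 6, 7}, {2}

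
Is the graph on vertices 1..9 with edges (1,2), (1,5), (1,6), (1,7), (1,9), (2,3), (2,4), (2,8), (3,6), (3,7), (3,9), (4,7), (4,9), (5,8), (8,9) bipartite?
Yes. Partition: {1, 3, 4, 8}, {2, 5, 6, 7, 9}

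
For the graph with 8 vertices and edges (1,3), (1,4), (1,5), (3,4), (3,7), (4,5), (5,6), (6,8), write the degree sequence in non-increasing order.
[3, 3, 3, 3, 2, 1, 1, 0] (degrees: deg(1)=3, deg(2)=0, deg(3)=3, deg(4)=3, deg(5)=3, deg(6)=2, deg(7)=1, deg(8)=1)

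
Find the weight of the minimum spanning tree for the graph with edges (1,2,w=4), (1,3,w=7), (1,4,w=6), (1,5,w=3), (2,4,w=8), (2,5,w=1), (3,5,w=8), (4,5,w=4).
15 (MST edges: (1,3,w=7), (1,5,w=3), (2,5,w=1), (4,5,w=4); sum of weights 7 + 3 + 1 + 4 = 15)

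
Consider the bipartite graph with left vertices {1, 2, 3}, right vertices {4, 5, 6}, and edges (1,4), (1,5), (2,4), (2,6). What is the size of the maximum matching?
2 (matching: (1,5), (2,6); upper bound min(|L|,|R|) = min(3,3) = 3)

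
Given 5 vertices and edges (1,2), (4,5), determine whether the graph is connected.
No, it has 3 components: {1, 2}, {3}, {4, 5}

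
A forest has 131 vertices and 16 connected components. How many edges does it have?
115 (Each of the 16 component trees on V_i vertices has V_i - 1 edges; summing gives V - C = 131 - 16 = 115)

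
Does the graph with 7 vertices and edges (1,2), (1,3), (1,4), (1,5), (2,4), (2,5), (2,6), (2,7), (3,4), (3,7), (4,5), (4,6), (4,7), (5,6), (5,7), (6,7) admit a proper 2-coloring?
No (odd cycle of length 3: 5 -> 1 -> 2 -> 5)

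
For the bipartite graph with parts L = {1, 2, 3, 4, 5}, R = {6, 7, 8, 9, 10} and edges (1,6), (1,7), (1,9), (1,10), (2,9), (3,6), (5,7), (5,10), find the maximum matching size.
4 (matching: (1,10), (2,9), (3,6), (5,7); upper bound min(|L|,|R|) = min(5,5) = 5)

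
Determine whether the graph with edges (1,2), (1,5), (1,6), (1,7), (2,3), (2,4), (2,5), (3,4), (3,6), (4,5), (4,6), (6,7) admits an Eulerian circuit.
No (2 vertices have odd degree: {3, 5}; Eulerian circuit requires 0)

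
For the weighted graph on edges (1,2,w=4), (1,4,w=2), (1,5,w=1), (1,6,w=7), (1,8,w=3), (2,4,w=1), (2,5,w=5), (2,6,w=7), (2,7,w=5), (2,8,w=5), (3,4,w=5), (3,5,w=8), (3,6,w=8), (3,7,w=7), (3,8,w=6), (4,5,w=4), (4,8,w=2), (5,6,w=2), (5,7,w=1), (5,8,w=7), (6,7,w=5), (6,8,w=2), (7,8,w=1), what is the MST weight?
13 (MST edges: (1,4,w=2), (1,5,w=1), (2,4,w=1), (3,4,w=5), (5,6,w=2), (5,7,w=1), (7,8,w=1); sum of weights 2 + 1 + 1 + 5 + 2 + 1 + 1 = 13)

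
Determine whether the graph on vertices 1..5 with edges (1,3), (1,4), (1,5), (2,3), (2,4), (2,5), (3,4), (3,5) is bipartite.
No (odd cycle of length 3: 3 -> 1 -> 5 -> 3)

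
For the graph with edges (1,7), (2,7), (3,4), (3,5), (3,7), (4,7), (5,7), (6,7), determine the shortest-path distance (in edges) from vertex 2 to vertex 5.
2 (path: 2 -> 7 -> 5, 2 edges)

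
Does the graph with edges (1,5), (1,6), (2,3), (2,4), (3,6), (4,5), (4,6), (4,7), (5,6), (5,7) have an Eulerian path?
Yes — and in fact it has an Eulerian circuit (the graph is connected and all 7 vertices have even degree)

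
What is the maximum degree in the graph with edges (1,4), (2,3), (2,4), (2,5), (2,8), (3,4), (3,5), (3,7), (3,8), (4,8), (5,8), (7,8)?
5 (attained at vertices 3, 8)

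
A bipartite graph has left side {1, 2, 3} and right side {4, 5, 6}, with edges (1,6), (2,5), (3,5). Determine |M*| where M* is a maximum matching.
2 (matching: (1,6), (2,5); upper bound min(|L|,|R|) = min(3,3) = 3)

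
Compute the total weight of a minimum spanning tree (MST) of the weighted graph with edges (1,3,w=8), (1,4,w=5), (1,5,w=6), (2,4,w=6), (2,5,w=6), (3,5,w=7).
24 (MST edges: (1,4,w=5), (1,5,w=6), (2,4,w=6), (3,5,w=7); sum of weights 5 + 6 + 6 + 7 = 24)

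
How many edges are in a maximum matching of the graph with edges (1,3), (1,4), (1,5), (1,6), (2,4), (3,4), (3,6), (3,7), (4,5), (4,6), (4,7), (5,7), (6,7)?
3 (matching: (1,5), (3,6), (4,7); upper bound floor(n/2) = floor(7/2) = 3)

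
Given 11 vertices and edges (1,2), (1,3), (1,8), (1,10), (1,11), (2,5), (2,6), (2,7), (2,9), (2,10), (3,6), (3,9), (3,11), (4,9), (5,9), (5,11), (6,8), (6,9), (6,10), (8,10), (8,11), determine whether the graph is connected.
Yes (BFS from 1 visits [1, 2, 3, 8, 10, 11, 5, 6, 7, 9, 4] — all 11 vertices reached)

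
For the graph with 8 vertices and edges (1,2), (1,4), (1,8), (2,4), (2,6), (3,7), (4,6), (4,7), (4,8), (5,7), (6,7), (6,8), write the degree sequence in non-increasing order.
[5, 4, 4, 3, 3, 3, 1, 1] (degrees: deg(1)=3, deg(2)=3, deg(3)=1, deg(4)=5, deg(5)=1, deg(6)=4, deg(7)=4, deg(8)=3)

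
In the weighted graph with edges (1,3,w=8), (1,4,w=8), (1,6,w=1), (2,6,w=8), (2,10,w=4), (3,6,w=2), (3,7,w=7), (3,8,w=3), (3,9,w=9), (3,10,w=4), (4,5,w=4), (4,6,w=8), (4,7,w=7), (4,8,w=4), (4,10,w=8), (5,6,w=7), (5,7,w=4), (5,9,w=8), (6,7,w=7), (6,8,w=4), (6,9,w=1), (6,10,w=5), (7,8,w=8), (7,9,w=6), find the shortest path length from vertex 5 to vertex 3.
9 (path: 5 -> 6 -> 3; weights 7 + 2 = 9)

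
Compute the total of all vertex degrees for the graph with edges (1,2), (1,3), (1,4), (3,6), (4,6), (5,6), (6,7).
14 (handshake: sum of degrees = 2|E| = 2 x 7 = 14)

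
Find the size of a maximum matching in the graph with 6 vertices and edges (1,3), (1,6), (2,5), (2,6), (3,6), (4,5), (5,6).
3 (matching: (1,3), (2,6), (4,5); upper bound floor(n/2) = floor(6/2) = 3)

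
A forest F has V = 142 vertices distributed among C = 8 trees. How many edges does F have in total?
134 (Each of the 8 component trees on V_i vertices has V_i - 1 edges; summing gives V - C = 142 - 8 = 134)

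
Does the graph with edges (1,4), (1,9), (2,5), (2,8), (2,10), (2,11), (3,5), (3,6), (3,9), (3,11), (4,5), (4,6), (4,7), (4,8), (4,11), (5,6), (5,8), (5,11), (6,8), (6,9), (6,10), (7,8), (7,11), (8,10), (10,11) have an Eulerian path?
Yes (the graph is connected and exactly 2 vertices have odd degree: {7, 9}; any Eulerian path must start and end at those)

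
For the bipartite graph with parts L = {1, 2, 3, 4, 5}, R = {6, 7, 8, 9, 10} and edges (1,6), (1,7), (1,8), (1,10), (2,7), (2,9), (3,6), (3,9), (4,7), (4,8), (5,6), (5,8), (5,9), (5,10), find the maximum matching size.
5 (matching: (1,10), (2,9), (3,6), (4,7), (5,8); upper bound min(|L|,|R|) = min(5,5) = 5)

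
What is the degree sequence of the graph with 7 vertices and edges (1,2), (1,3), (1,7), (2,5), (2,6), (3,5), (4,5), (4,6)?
[3, 3, 3, 2, 2, 2, 1] (degrees: deg(1)=3, deg(2)=3, deg(3)=2, deg(4)=2, deg(5)=3, deg(6)=2, deg(7)=1)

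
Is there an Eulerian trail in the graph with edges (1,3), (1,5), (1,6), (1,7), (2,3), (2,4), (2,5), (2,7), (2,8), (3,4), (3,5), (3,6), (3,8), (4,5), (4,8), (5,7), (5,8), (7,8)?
Yes (the graph is connected and exactly 2 vertices have odd degree: {2, 8}; any Eulerian path must start and end at those)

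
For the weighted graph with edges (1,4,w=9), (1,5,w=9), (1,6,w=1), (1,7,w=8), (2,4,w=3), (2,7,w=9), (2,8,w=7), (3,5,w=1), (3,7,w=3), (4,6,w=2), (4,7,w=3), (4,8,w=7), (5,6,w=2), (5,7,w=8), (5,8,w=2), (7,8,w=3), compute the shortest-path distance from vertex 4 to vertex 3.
5 (path: 4 -> 6 -> 5 -> 3; weights 2 + 2 + 1 = 5)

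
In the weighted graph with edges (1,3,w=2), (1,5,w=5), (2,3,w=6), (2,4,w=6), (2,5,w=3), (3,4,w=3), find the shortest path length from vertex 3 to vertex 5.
7 (path: 3 -> 1 -> 5; weights 2 + 5 = 7)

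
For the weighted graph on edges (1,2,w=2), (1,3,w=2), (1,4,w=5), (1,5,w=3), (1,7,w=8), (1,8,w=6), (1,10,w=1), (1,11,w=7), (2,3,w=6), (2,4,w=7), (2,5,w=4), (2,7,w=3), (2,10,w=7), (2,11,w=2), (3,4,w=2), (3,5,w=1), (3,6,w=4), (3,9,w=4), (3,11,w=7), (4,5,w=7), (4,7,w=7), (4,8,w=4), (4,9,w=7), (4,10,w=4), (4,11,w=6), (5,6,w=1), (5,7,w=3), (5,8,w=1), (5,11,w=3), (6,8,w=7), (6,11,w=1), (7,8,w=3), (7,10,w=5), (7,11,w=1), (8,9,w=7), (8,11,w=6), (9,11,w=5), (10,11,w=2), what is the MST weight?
16 (MST edges: (1,2,w=2), (1,3,w=2), (1,10,w=1), (3,4,w=2), (3,5,w=1), (3,9,w=4), (5,6,w=1), (5,8,w=1), (6,11,w=1), (7,11,w=1); sum of weights 2 + 2 + 1 + 2 + 1 + 4 + 1 + 1 + 1 + 1 = 16)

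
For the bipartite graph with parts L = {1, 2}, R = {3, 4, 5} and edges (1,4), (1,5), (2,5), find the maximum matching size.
2 (matching: (1,4), (2,5); upper bound min(|L|,|R|) = min(2,3) = 2)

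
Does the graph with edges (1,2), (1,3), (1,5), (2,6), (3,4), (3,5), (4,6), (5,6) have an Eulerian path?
No (4 vertices have odd degree: {1, 3, 5, 6}; Eulerian path requires 0 or 2)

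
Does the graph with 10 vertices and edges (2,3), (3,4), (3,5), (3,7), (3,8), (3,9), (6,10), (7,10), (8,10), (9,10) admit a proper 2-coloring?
Yes. Partition: {1, 2, 4, 5, 6, 7, 8, 9}, {3, 10}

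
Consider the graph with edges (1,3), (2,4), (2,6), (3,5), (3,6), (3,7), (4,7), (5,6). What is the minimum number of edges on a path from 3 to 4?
2 (path: 3 -> 7 -> 4, 2 edges)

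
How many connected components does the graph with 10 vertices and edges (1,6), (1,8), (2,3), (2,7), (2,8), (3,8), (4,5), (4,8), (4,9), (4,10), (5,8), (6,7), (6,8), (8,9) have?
1 (components: {1, 2, 3, 4, 5, 6, 7, 8, 9, 10})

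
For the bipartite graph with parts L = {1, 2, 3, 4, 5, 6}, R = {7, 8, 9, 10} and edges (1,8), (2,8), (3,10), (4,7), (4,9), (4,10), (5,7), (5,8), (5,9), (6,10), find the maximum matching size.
4 (matching: (1,8), (3,10), (4,9), (5,7); upper bound min(|L|,|R|) = min(6,4) = 4)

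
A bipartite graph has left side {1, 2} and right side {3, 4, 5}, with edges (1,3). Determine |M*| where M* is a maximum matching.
1 (matching: (1,3); upper bound min(|L|,|R|) = min(2,3) = 2)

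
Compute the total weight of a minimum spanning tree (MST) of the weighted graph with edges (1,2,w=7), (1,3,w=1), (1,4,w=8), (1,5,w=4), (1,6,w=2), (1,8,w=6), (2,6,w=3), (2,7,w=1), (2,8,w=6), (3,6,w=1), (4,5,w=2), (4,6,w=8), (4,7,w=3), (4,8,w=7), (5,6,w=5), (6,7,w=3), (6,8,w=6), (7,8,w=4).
15 (MST edges: (1,3,w=1), (2,6,w=3), (2,7,w=1), (3,6,w=1), (4,5,w=2), (4,7,w=3), (7,8,w=4); sum of weights 1 + 3 + 1 + 1 + 2 + 3 + 4 = 15)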